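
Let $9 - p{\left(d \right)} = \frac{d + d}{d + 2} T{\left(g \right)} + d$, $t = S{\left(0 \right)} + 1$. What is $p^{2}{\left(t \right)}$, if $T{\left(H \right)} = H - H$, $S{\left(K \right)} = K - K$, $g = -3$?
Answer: $64$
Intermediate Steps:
$S{\left(K \right)} = 0$
$T{\left(H \right)} = 0$
$t = 1$ ($t = 0 + 1 = 1$)
$p{\left(d \right)} = 9 - d$ ($p{\left(d \right)} = 9 - \left(\frac{d + d}{d + 2} \cdot 0 + d\right) = 9 - \left(\frac{2 d}{2 + d} 0 + d\right) = 9 - \left(0 + d\right) = 9 - d$)
$p^{2}{\left(t \right)} = \left(9 - 1\right)^{2} = 8^{2} = 64$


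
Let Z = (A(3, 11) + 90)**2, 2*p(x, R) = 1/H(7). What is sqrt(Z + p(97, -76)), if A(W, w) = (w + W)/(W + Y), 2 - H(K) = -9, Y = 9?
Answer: sqrt(36204487)/66 ≈ 91.167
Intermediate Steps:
H(K) = 11 (H(K) = 2 - 1*(-9) = 2 + 9 = 11)
A(W, w) = (W + w)/(9 + W) (A(W, w) = (w + W)/(W + 9) = (W + w)/(9 + W))
p(x, R) = 1/22 (p(x, R) = (1/2)/11 = (1/2)*(1/11) = 1/22)
Z = 299209/36 (Z = ((3 + 11)/(9 + 3) + 90)**2 = (14/12 + 90)**2 = ((1/12)*14 + 90)**2 = (7/6 + 90)**2 = (547/6)**2 = 299209/36 ≈ 8311.4)
sqrt(Z + p(97, -76)) = sqrt(299209/36 + 1/22) = sqrt(3291317/396) = sqrt(36204487)/66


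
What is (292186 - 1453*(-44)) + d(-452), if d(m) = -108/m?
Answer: 40241361/113 ≈ 3.5612e+5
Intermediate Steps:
(292186 - 1453*(-44)) + d(-452) = (292186 - 1453*(-44)) - 108/(-452) = (292186 + 63932) - 108*(-1/452) = 356118 + 27/113 = 40241361/113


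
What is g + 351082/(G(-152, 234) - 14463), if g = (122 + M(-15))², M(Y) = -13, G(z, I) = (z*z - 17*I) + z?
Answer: 53946273/4511 ≈ 11959.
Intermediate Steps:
G(z, I) = z + z² - 17*I (G(z, I) = (z² - 17*I) + z = z + z² - 17*I)
g = 11881 (g = (122 - 13)² = 109² = 11881)
g + 351082/(G(-152, 234) - 14463) = 11881 + 351082/((-152 + (-152)² - 17*234) - 14463) = 11881 + 351082/((-152 + 23104 - 3978) - 14463) = 11881 + 351082/(18974 - 14463) = 11881 + 351082/4511 = 53946273/4511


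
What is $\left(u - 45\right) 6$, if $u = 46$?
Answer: $6$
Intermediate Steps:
$\left(u - 45\right) 6 = \left(46 - 45\right) 6 = 1 \cdot 6 = 6$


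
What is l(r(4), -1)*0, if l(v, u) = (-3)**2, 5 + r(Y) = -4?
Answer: 0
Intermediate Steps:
r(Y) = -9 (r(Y) = -5 - 4 = -9)
l(v, u) = 9
l(r(4), -1)*0 = 9*0 = 0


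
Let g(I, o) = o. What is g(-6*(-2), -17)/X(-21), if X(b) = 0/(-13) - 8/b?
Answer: -357/8 ≈ -44.625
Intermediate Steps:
X(b) = -8/b (X(b) = 0*(-1/13) - 8/b = 0 - 8/b = -8/b)
g(-6*(-2), -17)/X(-21) = -17/((-8/(-21))) = -17/((-8*(-1/21))) = -17/8/21 = -17*21/8 = -357/8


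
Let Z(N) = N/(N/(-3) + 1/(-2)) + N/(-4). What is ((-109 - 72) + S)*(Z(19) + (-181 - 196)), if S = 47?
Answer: 4225221/82 ≈ 51527.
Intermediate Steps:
Z(N) = -N/4 + N/(-1/2 - N/3) (Z(N) = N/(N*(-1/3) + 1*(-1/2)) + N*(-1/4) = N/(-N/3 - 1/2) - N/4 = N/(-1/2 - N/3) - N/4 = -N/4 + N/(-1/2 - N/3))
((-109 - 72) + S)*(Z(19) + (-181 - 196)) = ((-109 - 72) + 47)*(-1*19*(27 + 2*19)/(12 + 8*19) + (-181 - 196)) = (-181 + 47)*(-1*19*(27 + 38)/(12 + 152) - 377) = -134*(-1*19*65/164 - 377) = -134*(-1*19*1/164*65 - 377) = -134*(-1235/164 - 377) = -134*(-63063/164) = 4225221/82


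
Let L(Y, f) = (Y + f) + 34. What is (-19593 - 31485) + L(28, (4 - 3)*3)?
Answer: -51013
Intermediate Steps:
L(Y, f) = 34 + Y + f
(-19593 - 31485) + L(28, (4 - 3)*3) = (-19593 - 31485) + (34 + 28 + (4 - 3)*3) = -51078 + (34 + 28 + 1*3) = -51078 + (34 + 28 + 3) = -51078 + 65 = -51013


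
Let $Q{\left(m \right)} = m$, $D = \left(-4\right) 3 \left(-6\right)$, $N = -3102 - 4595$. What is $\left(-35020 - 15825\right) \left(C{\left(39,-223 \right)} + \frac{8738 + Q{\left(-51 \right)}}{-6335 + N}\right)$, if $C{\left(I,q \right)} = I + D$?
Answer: $- \frac{78752040925}{14032} \approx -5.6123 \cdot 10^{6}$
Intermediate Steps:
$N = -7697$ ($N = -3102 - 4595 = -7697$)
$D = 72$ ($D = \left(-12\right) \left(-6\right) = 72$)
$C{\left(I,q \right)} = 72 + I$ ($C{\left(I,q \right)} = I + 72 = 72 + I$)
$\left(-35020 - 15825\right) \left(C{\left(39,-223 \right)} + \frac{8738 + Q{\left(-51 \right)}}{-6335 + N}\right) = \left(-35020 - 15825\right) \left(\left(72 + 39\right) + \frac{8738 - 51}{-6335 - 7697}\right) = - 50845 \left(111 + \frac{8687}{-14032}\right) = - 50845 \left(111 + 8687 \left(- \frac{1}{14032}\right)\right) = - 50845 \left(111 - \frac{8687}{14032}\right) = \left(-50845\right) \frac{1548865}{14032} = - \frac{78752040925}{14032}$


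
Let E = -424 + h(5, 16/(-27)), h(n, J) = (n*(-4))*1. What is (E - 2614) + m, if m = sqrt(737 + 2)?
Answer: -3058 + sqrt(739) ≈ -3030.8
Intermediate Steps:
h(n, J) = -4*n (h(n, J) = -4*n*1 = -4*n)
E = -444 (E = -424 - 4*5 = -424 - 20 = -444)
m = sqrt(739) ≈ 27.185
(E - 2614) + m = (-444 - 2614) + sqrt(739) = -3058 + sqrt(739)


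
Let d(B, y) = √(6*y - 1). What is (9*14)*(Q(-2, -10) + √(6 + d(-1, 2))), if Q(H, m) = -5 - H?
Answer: -378 + 126*√(6 + √11) ≈ 6.5916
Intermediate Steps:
d(B, y) = √(-1 + 6*y)
(9*14)*(Q(-2, -10) + √(6 + d(-1, 2))) = (9*14)*((-5 - 1*(-2)) + √(6 + √(-1 + 6*2))) = 126*((-5 + 2) + √(6 + √(-1 + 12))) = 126*(-3 + √(6 + √11)) = -378 + 126*√(6 + √11)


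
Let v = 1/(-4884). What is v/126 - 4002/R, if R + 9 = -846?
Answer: 273640657/58461480 ≈ 4.6807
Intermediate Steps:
R = -855 (R = -9 - 846 = -855)
v = -1/4884 ≈ -0.00020475
v/126 - 4002/R = -1/4884/126 - 4002/(-855) = -1/4884*1/126 - 4002*(-1/855) = -1/615384 + 1334/285 = 273640657/58461480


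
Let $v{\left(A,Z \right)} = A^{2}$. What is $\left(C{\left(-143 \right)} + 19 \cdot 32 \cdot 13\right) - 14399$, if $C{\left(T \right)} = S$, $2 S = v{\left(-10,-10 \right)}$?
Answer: $-6445$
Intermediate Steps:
$S = 50$ ($S = \frac{\left(-10\right)^{2}}{2} = \frac{1}{2} \cdot 100 = 50$)
$C{\left(T \right)} = 50$
$\left(C{\left(-143 \right)} + 19 \cdot 32 \cdot 13\right) - 14399 = \left(50 + 19 \cdot 32 \cdot 13\right) - 14399 = \left(50 + 608 \cdot 13\right) - 14399 = \left(50 + 7904\right) - 14399 = 7954 - 14399 = -6445$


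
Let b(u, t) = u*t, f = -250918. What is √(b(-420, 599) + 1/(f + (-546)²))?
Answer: I*√560432489855122/47198 ≈ 501.58*I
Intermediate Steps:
b(u, t) = t*u
√(b(-420, 599) + 1/(f + (-546)²)) = √(599*(-420) + 1/(-250918 + (-546)²)) = √(-251580 + 1/(-250918 + 298116)) = √(-251580 + 1/47198) = √(-11874072839/47198) = I*√560432489855122/47198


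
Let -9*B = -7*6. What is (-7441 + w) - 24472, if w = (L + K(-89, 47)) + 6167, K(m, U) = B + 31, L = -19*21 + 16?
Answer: -78280/3 ≈ -26093.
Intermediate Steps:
B = 14/3 (B = -(-7)*6/9 = -⅑*(-42) = 14/3 ≈ 4.6667)
L = -383 (L = -399 + 16 = -383)
K(m, U) = 107/3 (K(m, U) = 14/3 + 31 = 107/3)
w = 17459/3 (w = (-383 + 107/3) + 6167 = -1042/3 + 6167 = 17459/3 ≈ 5819.7)
(-7441 + w) - 24472 = (-7441 + 17459/3) - 24472 = -4864/3 - 24472 = -78280/3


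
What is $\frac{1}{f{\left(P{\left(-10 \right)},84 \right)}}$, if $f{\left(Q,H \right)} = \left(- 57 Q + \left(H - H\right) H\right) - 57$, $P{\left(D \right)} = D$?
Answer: $\frac{1}{513} \approx 0.0019493$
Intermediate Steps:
$f{\left(Q,H \right)} = -57 - 57 Q$ ($f{\left(Q,H \right)} = \left(- 57 Q + 0 H\right) - 57 = \left(- 57 Q + 0\right) - 57 = - 57 Q - 57 = -57 - 57 Q$)
$\frac{1}{f{\left(P{\left(-10 \right)},84 \right)}} = \frac{1}{-57 - -570} = \frac{1}{-57 + 570} = \frac{1}{513}$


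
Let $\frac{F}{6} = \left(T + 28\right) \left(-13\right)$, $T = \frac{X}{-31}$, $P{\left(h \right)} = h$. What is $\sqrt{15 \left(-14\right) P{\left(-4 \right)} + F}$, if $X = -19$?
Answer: $\frac{3 i \sqrt{148614}}{31} \approx 37.307 i$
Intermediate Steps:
$T = \frac{19}{31}$ ($T = - \frac{19}{-31} = \left(-19\right) \left(- \frac{1}{31}\right) = \frac{19}{31} \approx 0.6129$)
$F = - \frac{69186}{31}$ ($F = 6 \left(\frac{19}{31} + 28\right) \left(-13\right) = 6 \cdot \frac{887}{31} \left(-13\right) = 6 \left(- \frac{11531}{31}\right) = - \frac{69186}{31} \approx -2231.8$)
$\sqrt{15 \left(-14\right) P{\left(-4 \right)} + F} = \sqrt{15 \left(-14\right) \left(-4\right) - \frac{69186}{31}} = \sqrt{\left(-210\right) \left(-4\right) - \frac{69186}{31}} = \sqrt{840 - \frac{69186}{31}} = \sqrt{- \frac{43146}{31}} = \frac{3 i \sqrt{148614}}{31}$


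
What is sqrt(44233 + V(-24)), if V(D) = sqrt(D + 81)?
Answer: sqrt(44233 + sqrt(57)) ≈ 210.33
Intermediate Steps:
V(D) = sqrt(81 + D)
sqrt(44233 + V(-24)) = sqrt(44233 + sqrt(81 - 24)) = sqrt(44233 + sqrt(57))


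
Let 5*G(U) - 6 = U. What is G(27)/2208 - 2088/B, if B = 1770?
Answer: -255479/217120 ≈ -1.1767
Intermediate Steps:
G(U) = 6/5 + U/5
G(27)/2208 - 2088/B = (6/5 + (⅕)*27)/2208 - 2088/1770 = (6/5 + 27/5)*(1/2208) - 2088*1/1770 = (33/5)*(1/2208) - 348/295 = 11/3680 - 348/295 = -255479/217120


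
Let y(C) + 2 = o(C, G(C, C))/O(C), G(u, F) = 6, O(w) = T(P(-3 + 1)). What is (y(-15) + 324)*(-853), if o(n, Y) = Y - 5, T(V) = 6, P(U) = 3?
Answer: -1648849/6 ≈ -2.7481e+5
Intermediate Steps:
O(w) = 6
o(n, Y) = -5 + Y
y(C) = -11/6 (y(C) = -2 + (-5 + 6)/6 = -2 + 1*(⅙) = -2 + ⅙ = -11/6)
(y(-15) + 324)*(-853) = (-11/6 + 324)*(-853) = (1933/6)*(-853) = -1648849/6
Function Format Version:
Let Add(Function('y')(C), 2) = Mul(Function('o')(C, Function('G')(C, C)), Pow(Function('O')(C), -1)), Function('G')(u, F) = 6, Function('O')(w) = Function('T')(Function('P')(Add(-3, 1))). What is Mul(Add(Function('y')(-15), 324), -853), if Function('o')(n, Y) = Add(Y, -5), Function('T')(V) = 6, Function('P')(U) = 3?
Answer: Rational(-1648849, 6) ≈ -2.7481e+5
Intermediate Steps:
Function('O')(w) = 6
Function('o')(n, Y) = Add(-5, Y)
Function('y')(C) = Rational(-11, 6) (Function('y')(C) = Add(-2, Mul(Add(-5, 6), Pow(6, -1))) = Add(-2, Mul(1, Rational(1, 6))) = Add(-2, Rational(1, 6)) = Rational(-11, 6))
Mul(Add(Function('y')(-15), 324), -853) = Mul(Add(Rational(-11, 6), 324), -853) = Mul(Rational(1933, 6), -853) = Rational(-1648849, 6)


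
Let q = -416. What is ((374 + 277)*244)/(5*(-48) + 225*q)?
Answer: -13237/7820 ≈ -1.6927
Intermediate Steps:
((374 + 277)*244)/(5*(-48) + 225*q) = ((374 + 277)*244)/(5*(-48) + 225*(-416)) = (651*244)/(-240 - 93600) = 158844/(-93840) = 158844*(-1/93840) = -13237/7820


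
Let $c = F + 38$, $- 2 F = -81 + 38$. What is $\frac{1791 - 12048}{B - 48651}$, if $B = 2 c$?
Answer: $\frac{10257}{48532} \approx 0.21135$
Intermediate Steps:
$F = \frac{43}{2}$ ($F = - \frac{-81 + 38}{2} = \left(- \frac{1}{2}\right) \left(-43\right) = \frac{43}{2} \approx 21.5$)
$c = \frac{119}{2}$ ($c = \frac{43}{2} + 38 = \frac{119}{2} \approx 59.5$)
$B = 119$ ($B = 2 \cdot \frac{119}{2} = 119$)
$\frac{1791 - 12048}{B - 48651} = \frac{1791 - 12048}{119 - 48651} = - \frac{10257}{-48532} = \left(-10257\right) \left(- \frac{1}{48532}\right) = \frac{10257}{48532}$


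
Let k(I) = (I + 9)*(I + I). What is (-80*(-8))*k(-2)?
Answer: -17920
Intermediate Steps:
k(I) = 2*I*(9 + I) (k(I) = (9 + I)*(2*I) = 2*I*(9 + I))
(-80*(-8))*k(-2) = (-80*(-8))*(2*(-2)*(9 - 2)) = 640*(2*(-2)*7) = 640*(-28) = -17920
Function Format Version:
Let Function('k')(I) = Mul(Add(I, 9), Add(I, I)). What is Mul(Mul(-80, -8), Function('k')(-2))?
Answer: -17920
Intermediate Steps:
Function('k')(I) = Mul(2, I, Add(9, I)) (Function('k')(I) = Mul(Add(9, I), Mul(2, I)) = Mul(2, I, Add(9, I)))
Mul(Mul(-80, -8), Function('k')(-2)) = Mul(Mul(-80, -8), Mul(2, -2, Add(9, -2))) = Mul(640, Mul(2, -2, 7)) = Mul(640, -28) = -17920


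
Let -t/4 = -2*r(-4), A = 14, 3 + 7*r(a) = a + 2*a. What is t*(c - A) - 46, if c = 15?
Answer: -442/7 ≈ -63.143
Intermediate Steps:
r(a) = -3/7 + 3*a/7 (r(a) = -3/7 + (a + 2*a)/7 = -3/7 + (3*a)/7 = -3/7 + 3*a/7)
t = -120/7 (t = -(-8)*(-3/7 + (3/7)*(-4)) = -(-8)*(-3/7 - 12/7) = -(-8)*(-15)/7 = -4*30/7 = -120/7 ≈ -17.143)
t*(c - A) - 46 = -120*(15 - 1*14)/7 - 46 = -120*(15 - 14)/7 - 46 = -120/7*1 - 46 = -120/7 - 46 = -442/7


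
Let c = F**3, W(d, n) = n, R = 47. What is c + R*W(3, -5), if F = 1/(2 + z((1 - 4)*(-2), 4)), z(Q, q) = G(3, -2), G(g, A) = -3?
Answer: -236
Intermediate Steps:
z(Q, q) = -3
F = -1 (F = 1/(2 - 3) = 1/(-1) = -1)
c = -1 (c = (-1)**3 = -1)
c + R*W(3, -5) = -1 + 47*(-5) = -1 - 235 = -236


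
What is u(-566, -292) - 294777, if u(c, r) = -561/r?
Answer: -86074323/292 ≈ -2.9478e+5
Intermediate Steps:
u(-566, -292) - 294777 = -561/(-292) - 294777 = -561*(-1/292) - 294777 = 561/292 - 294777 = -86074323/292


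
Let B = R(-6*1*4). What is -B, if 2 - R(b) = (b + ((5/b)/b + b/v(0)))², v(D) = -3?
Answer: 84178969/331776 ≈ 253.72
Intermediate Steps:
R(b) = 2 - (5/b² + 2*b/3)² (R(b) = 2 - (b + ((5/b)/b + b/(-3)))² = 2 - (b + (5/b² + b*(-⅓)))² = 2 - (b + (5/b² - b/3))² = 2 - (5/b² + 2*b/3)²)
B = -84178969/331776 (B = 2 - (-15 - 2*(-6*1*4)³)²/(9*(-6*1*4)⁴) = 2 - (-15 - 2*(-6*4)³)²/(9*(-6*4)⁴) = 2 - ⅑*(-15 - 2*(-24)³)²/(-24)⁴ = 2 - ⅑*1/331776*(-15 - 2*(-13824))² = 2 - ⅑*1/331776*(-15 + 27648)² = 2 - ⅑*1/331776*27633² = 2 - ⅑*1/331776*763582689 = 2 - 84842521/331776 = -84178969/331776 ≈ -253.72)
-B = -1*(-84178969/331776) = 84178969/331776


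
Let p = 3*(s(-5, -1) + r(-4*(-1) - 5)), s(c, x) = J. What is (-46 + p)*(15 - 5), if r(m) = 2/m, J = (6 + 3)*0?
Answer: -520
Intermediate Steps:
J = 0 (J = 9*0 = 0)
s(c, x) = 0
p = -6 (p = 3*(0 + 2/(-4*(-1) - 5)) = 3*(0 + 2/(4 - 5)) = 3*(0 + 2/(-1)) = 3*(0 + 2*(-1)) = 3*(0 - 2) = 3*(-2) = -6)
(-46 + p)*(15 - 5) = (-46 - 6)*(15 - 5) = -52*10 = -520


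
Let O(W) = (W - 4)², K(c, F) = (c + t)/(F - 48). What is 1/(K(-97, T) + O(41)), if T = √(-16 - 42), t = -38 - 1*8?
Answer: 3240442/4445582363 - 143*I*√58/4445582363 ≈ 0.00072891 - 2.4497e-7*I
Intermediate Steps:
t = -46 (t = -38 - 8 = -46)
T = I*√58 (T = √(-58) = I*√58 ≈ 7.6158*I)
K(c, F) = (-46 + c)/(-48 + F) (K(c, F) = (c - 46)/(F - 48) = (-46 + c)/(-48 + F))
O(W) = (-4 + W)²
1/(K(-97, T) + O(41)) = 1/((-46 - 97)/(-48 + I*√58) + (-4 + 41)²) = 1/(-143/(-48 + I*√58) + 37²) = 1/(-143/(-48 + I*√58) + 1369) = 1/(1369 - 143/(-48 + I*√58))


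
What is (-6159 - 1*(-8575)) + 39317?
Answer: 41733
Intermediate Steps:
(-6159 - 1*(-8575)) + 39317 = (-6159 + 8575) + 39317 = 2416 + 39317 = 41733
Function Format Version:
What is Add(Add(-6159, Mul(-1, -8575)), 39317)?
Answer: 41733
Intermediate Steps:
Add(Add(-6159, Mul(-1, -8575)), 39317) = Add(Add(-6159, 8575), 39317) = Add(2416, 39317) = 41733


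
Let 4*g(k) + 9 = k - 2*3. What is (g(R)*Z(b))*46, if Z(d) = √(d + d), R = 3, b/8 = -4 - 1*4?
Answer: -1104*I*√2 ≈ -1561.3*I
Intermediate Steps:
b = -64 (b = 8*(-4 - 1*4) = 8*(-4 - 4) = 8*(-8) = -64)
g(k) = -15/4 + k/4 (g(k) = -9/4 + (k - 2*3)/4 = -9/4 + (k - 6)/4 = -9/4 + (-6 + k)/4 = -9/4 + (-3/2 + k/4) = -15/4 + k/4)
Z(d) = √2*√d (Z(d) = √(2*d) = √2*√d)
(g(R)*Z(b))*46 = ((-15/4 + (¼)*3)*(√2*√(-64)))*46 = ((-15/4 + ¾)*(√2*(8*I)))*46 = -24*I*√2*46 = -1104*I*√2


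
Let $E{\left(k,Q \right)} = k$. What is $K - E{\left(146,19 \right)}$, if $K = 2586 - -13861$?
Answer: $16301$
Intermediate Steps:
$K = 16447$ ($K = 2586 + 13861 = 16447$)
$K - E{\left(146,19 \right)} = 16447 - 146 = 16301$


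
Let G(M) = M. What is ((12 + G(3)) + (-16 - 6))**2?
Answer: 49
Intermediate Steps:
((12 + G(3)) + (-16 - 6))**2 = ((12 + 3) + (-16 - 6))**2 = (15 - 22)**2 = (-7)**2 = 49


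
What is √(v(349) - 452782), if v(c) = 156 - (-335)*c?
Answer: I*√335711 ≈ 579.41*I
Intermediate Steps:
v(c) = 156 + 335*c
√(v(349) - 452782) = √((156 + 335*349) - 452782) = √((156 + 116915) - 452782) = √(117071 - 452782) = √(-335711) = I*√335711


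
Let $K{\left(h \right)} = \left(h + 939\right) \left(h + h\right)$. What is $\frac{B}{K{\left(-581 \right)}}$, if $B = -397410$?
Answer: $\frac{198705}{207998} \approx 0.95532$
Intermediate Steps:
$K{\left(h \right)} = 2 h \left(939 + h\right)$ ($K{\left(h \right)} = \left(939 + h\right) 2 h = 2 h \left(939 + h\right)$)
$\frac{B}{K{\left(-581 \right)}} = - \frac{397410}{2 \left(-581\right) \left(939 - 581\right)} = - \frac{397410}{2 \left(-581\right) 358} = - \frac{397410}{-415996} = \left(-397410\right) \left(- \frac{1}{415996}\right) = \frac{198705}{207998}$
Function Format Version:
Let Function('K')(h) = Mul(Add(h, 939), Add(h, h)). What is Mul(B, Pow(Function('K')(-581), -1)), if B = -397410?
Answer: Rational(198705, 207998) ≈ 0.95532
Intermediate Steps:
Function('K')(h) = Mul(2, h, Add(939, h)) (Function('K')(h) = Mul(Add(939, h), Mul(2, h)) = Mul(2, h, Add(939, h)))
Mul(B, Pow(Function('K')(-581), -1)) = Mul(-397410, Pow(Mul(2, -581, Add(939, -581)), -1)) = Mul(-397410, Pow(Mul(2, -581, 358), -1)) = Mul(-397410, Pow(-415996, -1)) = Mul(-397410, Rational(-1, 415996)) = Rational(198705, 207998)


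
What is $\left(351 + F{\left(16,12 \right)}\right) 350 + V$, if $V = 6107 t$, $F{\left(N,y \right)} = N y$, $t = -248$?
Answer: $-1324486$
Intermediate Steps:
$V = -1514536$ ($V = 6107 \left(-248\right) = -1514536$)
$\left(351 + F{\left(16,12 \right)}\right) 350 + V = \left(351 + 16 \cdot 12\right) 350 - 1514536 = \left(351 + 192\right) 350 - 1514536 = 543 \cdot 350 - 1514536 = 190050 - 1514536 = -1324486$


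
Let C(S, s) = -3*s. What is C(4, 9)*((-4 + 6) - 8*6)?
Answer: 1242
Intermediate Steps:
C(4, 9)*((-4 + 6) - 8*6) = (-3*9)*((-4 + 6) - 8*6) = -27*(2 - 48) = -27*(-46) = 1242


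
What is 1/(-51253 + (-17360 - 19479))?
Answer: -1/88092 ≈ -1.1352e-5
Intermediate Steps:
1/(-51253 + (-17360 - 19479)) = 1/(-51253 - 36839) = 1/(-88092) = -1/88092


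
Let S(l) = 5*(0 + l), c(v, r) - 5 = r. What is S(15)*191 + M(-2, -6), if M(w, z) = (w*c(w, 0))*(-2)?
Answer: 14345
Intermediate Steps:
c(v, r) = 5 + r
M(w, z) = -10*w (M(w, z) = (w*(5 + 0))*(-2) = (w*5)*(-2) = (5*w)*(-2) = -10*w)
S(l) = 5*l
S(15)*191 + M(-2, -6) = (5*15)*191 - 10*(-2) = 75*191 + 20 = 14325 + 20 = 14345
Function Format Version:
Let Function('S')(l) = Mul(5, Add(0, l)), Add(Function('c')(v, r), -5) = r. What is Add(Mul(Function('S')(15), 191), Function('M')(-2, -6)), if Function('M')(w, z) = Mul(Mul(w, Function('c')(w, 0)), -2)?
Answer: 14345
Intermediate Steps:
Function('c')(v, r) = Add(5, r)
Function('M')(w, z) = Mul(-10, w) (Function('M')(w, z) = Mul(Mul(w, Add(5, 0)), -2) = Mul(Mul(w, 5), -2) = Mul(Mul(5, w), -2) = Mul(-10, w))
Function('S')(l) = Mul(5, l)
Add(Mul(Function('S')(15), 191), Function('M')(-2, -6)) = Add(Mul(Mul(5, 15), 191), Mul(-10, -2)) = Add(Mul(75, 191), 20) = Add(14325, 20) = 14345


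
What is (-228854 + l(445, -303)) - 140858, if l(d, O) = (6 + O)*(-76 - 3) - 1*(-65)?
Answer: -346184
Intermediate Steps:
l(d, O) = -409 - 79*O (l(d, O) = (6 + O)*(-79) + 65 = (-474 - 79*O) + 65 = -409 - 79*O)
(-228854 + l(445, -303)) - 140858 = (-228854 + (-409 - 79*(-303))) - 140858 = (-228854 + (-409 + 23937)) - 140858 = (-228854 + 23528) - 140858 = -205326 - 140858 = -346184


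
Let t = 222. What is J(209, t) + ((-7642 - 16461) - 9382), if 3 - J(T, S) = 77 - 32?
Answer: -33527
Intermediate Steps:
J(T, S) = -42 (J(T, S) = 3 - (77 - 32) = 3 - 1*45 = 3 - 45 = -42)
J(209, t) + ((-7642 - 16461) - 9382) = -42 + ((-7642 - 16461) - 9382) = -42 + (-24103 - 9382) = -42 - 33485 = -33527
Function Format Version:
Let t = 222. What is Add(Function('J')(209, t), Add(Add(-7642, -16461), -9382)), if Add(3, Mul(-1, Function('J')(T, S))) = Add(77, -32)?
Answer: -33527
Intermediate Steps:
Function('J')(T, S) = -42 (Function('J')(T, S) = Add(3, Mul(-1, Add(77, -32))) = Add(3, Mul(-1, 45)) = Add(3, -45) = -42)
Add(Function('J')(209, t), Add(Add(-7642, -16461), -9382)) = Add(-42, Add(Add(-7642, -16461), -9382)) = Add(-42, Add(-24103, -9382)) = Add(-42, -33485) = -33527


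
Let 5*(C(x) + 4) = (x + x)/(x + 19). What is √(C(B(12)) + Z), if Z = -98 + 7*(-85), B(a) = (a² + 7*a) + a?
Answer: I*√46730593/259 ≈ 26.394*I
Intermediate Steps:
B(a) = a² + 8*a
C(x) = -4 + 2*x/(5*(19 + x)) (C(x) = -4 + ((x + x)/(x + 19))/5 = -4 + ((2*x)/(19 + x))/5 = -4 + (2*x/(19 + x))/5 = -4 + 2*x/(5*(19 + x)))
Z = -693 (Z = -98 - 595 = -693)
√(C(B(12)) + Z) = √(2*(-190 - 108*(8 + 12))/(5*(19 + 12*(8 + 12))) - 693) = √(2*(-190 - 108*20)/(5*(19 + 12*20)) - 693) = √(2*(-190 - 9*240)/(5*(19 + 240)) - 693) = √((⅖)*(-190 - 2160)/259 - 693) = √((⅖)*(1/259)*(-2350) - 693) = √(-940/259 - 693) = √(-180427/259) = I*√46730593/259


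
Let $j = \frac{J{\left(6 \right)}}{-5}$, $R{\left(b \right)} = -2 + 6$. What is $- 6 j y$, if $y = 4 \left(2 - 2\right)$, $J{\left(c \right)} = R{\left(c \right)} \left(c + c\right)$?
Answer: $0$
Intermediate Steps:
$R{\left(b \right)} = 4$
$J{\left(c \right)} = 8 c$ ($J{\left(c \right)} = 4 \left(c + c\right) = 4 \cdot 2 c = 8 c$)
$j = - \frac{48}{5}$ ($j = \frac{8 \cdot 6}{-5} = 48 \left(- \frac{1}{5}\right) = - \frac{48}{5} \approx -9.6$)
$y = 0$ ($y = 4 \cdot 0 = 0$)
$- 6 j y = \left(-6\right) \left(- \frac{48}{5}\right) 0 = \frac{288}{5} \cdot 0 = 0$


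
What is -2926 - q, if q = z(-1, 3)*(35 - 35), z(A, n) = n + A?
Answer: -2926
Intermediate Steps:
z(A, n) = A + n
q = 0 (q = (-1 + 3)*(35 - 35) = 2*0 = 0)
-2926 - q = -2926 - 1*0 = -2926 + 0 = -2926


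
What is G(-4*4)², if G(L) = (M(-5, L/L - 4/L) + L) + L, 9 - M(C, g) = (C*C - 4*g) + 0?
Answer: 1849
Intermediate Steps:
M(C, g) = 9 - C² + 4*g (M(C, g) = 9 - ((C*C - 4*g) + 0) = 9 - ((C² - 4*g) + 0) = 9 - (C² - 4*g) = 9 + (-C² + 4*g) = 9 - C² + 4*g)
G(L) = -12 - 16/L + 2*L (G(L) = ((9 - 1*(-5)² + 4*(L/L - 4/L)) + L) + L = ((9 - 1*25 + 4*(1 - 4/L)) + L) + L = ((9 - 25 + (4 - 16/L)) + L) + L = ((-12 - 16/L) + L) + L = (-12 + L - 16/L) + L = -12 - 16/L + 2*L)
G(-4*4)² = (-12 - 16/((-4*4)) + 2*(-4*4))² = (-12 - 16/(-16) + 2*(-16))² = (-12 - 16*(-1/16) - 32)² = (-12 + 1 - 32)² = (-43)² = 1849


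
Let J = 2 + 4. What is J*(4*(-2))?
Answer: -48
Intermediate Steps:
J = 6
J*(4*(-2)) = 6*(4*(-2)) = 6*(-8) = -48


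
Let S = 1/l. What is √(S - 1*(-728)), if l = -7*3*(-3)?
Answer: √321055/21 ≈ 26.982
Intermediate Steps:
l = 63 (l = -21*(-3) = 63)
S = 1/63 ≈ 0.015873
√(S - 1*(-728)) = √(1/63 - 1*(-728)) = √(1/63 + 728) = √(45865/63) = √321055/21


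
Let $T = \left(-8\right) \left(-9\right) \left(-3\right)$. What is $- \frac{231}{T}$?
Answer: $\frac{77}{72} \approx 1.0694$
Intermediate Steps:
$T = -216$ ($T = 72 \left(-3\right) = -216$)
$- \frac{231}{T} = - \frac{231}{-216} = \left(-231\right) \left(- \frac{1}{216}\right) = \frac{77}{72}$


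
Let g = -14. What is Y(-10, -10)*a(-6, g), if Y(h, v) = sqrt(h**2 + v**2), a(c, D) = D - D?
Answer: 0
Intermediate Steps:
a(c, D) = 0
Y(-10, -10)*a(-6, g) = sqrt((-10)**2 + (-10)**2)*0 = sqrt(100 + 100)*0 = sqrt(200)*0 = (10*sqrt(2))*0 = 0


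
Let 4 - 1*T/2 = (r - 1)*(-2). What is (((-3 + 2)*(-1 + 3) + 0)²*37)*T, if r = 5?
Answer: 3552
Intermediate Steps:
T = 24 (T = 8 - 2*(5 - 1)*(-2) = 8 - 8*(-2) = 8 - 2*(-8) = 8 + 16 = 24)
(((-3 + 2)*(-1 + 3) + 0)²*37)*T = (((-3 + 2)*(-1 + 3) + 0)²*37)*24 = ((-1*2 + 0)²*37)*24 = ((-2 + 0)²*37)*24 = ((-2)²*37)*24 = (4*37)*24 = 148*24 = 3552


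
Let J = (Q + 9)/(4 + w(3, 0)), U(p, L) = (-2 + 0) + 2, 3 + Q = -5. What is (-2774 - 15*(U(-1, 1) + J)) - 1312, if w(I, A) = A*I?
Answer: -16359/4 ≈ -4089.8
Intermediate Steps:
Q = -8 (Q = -3 - 5 = -8)
U(p, L) = 0 (U(p, L) = -2 + 2 = 0)
J = ¼ (J = (-8 + 9)/(4 + 0*3) = 1/(4 + 0) = 1/4 = 1*(¼) = ¼ ≈ 0.25000)
(-2774 - 15*(U(-1, 1) + J)) - 1312 = (-2774 - 15*(0 + ¼)) - 1312 = (-2774 - 15*¼) - 1312 = (-2774 - 15/4) - 1312 = -11111/4 - 1312 = -16359/4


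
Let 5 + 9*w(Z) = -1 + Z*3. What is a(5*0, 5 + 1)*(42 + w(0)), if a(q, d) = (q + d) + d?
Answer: 496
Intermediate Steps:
w(Z) = -⅔ + Z/3 (w(Z) = -5/9 + (-1 + Z*3)/9 = -5/9 + (-1 + 3*Z)/9 = -5/9 + (-⅑ + Z/3) = -⅔ + Z/3)
a(q, d) = q + 2*d (a(q, d) = (d + q) + d = q + 2*d)
a(5*0, 5 + 1)*(42 + w(0)) = (5*0 + 2*(5 + 1))*(42 + (-⅔ + (⅓)*0)) = (0 + 2*6)*(42 + (-⅔ + 0)) = (0 + 12)*(42 - ⅔) = 12*(124/3) = 496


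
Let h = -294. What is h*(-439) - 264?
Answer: 128802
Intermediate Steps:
h*(-439) - 264 = -294*(-439) - 264 = 129066 - 264 = 128802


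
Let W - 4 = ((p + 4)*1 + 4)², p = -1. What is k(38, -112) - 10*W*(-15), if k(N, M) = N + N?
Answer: 8026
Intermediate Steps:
k(N, M) = 2*N
W = 53 (W = 4 + ((-1 + 4)*1 + 4)² = 4 + (3*1 + 4)² = 4 + (3 + 4)² = 4 + 7² = 4 + 49 = 53)
k(38, -112) - 10*W*(-15) = 2*38 - 10*53*(-15) = 76 - 530*(-15) = 76 + 7950 = 8026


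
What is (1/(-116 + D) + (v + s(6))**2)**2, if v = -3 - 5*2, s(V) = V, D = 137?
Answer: 1060900/441 ≈ 2405.7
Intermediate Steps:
v = -13 (v = -3 - 1*10 = -3 - 10 = -13)
(1/(-116 + D) + (v + s(6))**2)**2 = (1/(-116 + 137) + (-13 + 6)**2)**2 = (1/21 + (-7)**2)**2 = (1/21 + 49)**2 = (1030/21)**2 = 1060900/441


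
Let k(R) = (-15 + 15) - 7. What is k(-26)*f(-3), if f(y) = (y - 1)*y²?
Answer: 252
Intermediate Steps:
f(y) = y²*(-1 + y) (f(y) = (-1 + y)*y² = y²*(-1 + y))
k(R) = -7 (k(R) = 0 - 7 = -7)
k(-26)*f(-3) = -7*(-3)²*(-1 - 3) = -63*(-4) = -7*(-36) = 252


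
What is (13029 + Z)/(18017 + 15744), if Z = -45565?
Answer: -664/689 ≈ -0.96372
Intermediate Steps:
(13029 + Z)/(18017 + 15744) = (13029 - 45565)/(18017 + 15744) = -32536/33761 = -32536*1/33761 = -664/689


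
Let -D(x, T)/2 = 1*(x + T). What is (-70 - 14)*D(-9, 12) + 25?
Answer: 529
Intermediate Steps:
D(x, T) = -2*T - 2*x (D(x, T) = -2*(x + T) = -2*(T + x) = -2*T - 2*x)
(-70 - 14)*D(-9, 12) + 25 = (-70 - 14)*(-2*12 - 2*(-9)) + 25 = -84*(-24 + 18) + 25 = -84*(-6) + 25 = 504 + 25 = 529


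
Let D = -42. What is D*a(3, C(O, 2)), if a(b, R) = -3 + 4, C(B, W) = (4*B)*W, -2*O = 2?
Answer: -42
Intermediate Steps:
O = -1 (O = -½*2 = -1)
C(B, W) = 4*B*W
a(b, R) = 1
D*a(3, C(O, 2)) = -42*1 = -42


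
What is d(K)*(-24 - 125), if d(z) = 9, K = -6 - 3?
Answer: -1341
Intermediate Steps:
K = -9
d(K)*(-24 - 125) = 9*(-24 - 125) = 9*(-149) = -1341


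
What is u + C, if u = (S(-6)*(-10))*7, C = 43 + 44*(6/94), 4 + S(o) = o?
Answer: 35053/47 ≈ 745.81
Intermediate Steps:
S(o) = -4 + o
C = 2153/47 (C = 43 + 44*(6*(1/94)) = 43 + 44*(3/47) = 43 + 132/47 = 2153/47 ≈ 45.809)
u = 700 (u = ((-4 - 6)*(-10))*7 = -10*(-10)*7 = 100*7 = 700)
u + C = 700 + 2153/47 = 35053/47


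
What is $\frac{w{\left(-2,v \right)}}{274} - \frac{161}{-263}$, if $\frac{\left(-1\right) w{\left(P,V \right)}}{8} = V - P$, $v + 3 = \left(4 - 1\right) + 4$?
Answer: $\frac{15745}{36031} \approx 0.43699$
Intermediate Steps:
$v = 4$ ($v = -3 + \left(\left(4 - 1\right) + 4\right) = -3 + \left(3 + 4\right) = -3 + 7 = 4$)
$w{\left(P,V \right)} = - 8 V + 8 P$ ($w{\left(P,V \right)} = - 8 \left(V - P\right) = - 8 V + 8 P$)
$\frac{w{\left(-2,v \right)}}{274} - \frac{161}{-263} = \frac{\left(-8\right) 4 + 8 \left(-2\right)}{274} - \frac{161}{-263} = \left(-32 - 16\right) \frac{1}{274} - - \frac{161}{263} = \left(-48\right) \frac{1}{274} + \frac{161}{263} = - \frac{24}{137} + \frac{161}{263} = \frac{15745}{36031}$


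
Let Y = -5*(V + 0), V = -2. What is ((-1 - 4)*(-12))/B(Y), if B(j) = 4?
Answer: 15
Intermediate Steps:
Y = 10 (Y = -5*(-2 + 0) = -5*(-2) = 10)
((-1 - 4)*(-12))/B(Y) = ((-1 - 4)*(-12))/4 = -5*(-12)*(¼) = 60*(¼) = 15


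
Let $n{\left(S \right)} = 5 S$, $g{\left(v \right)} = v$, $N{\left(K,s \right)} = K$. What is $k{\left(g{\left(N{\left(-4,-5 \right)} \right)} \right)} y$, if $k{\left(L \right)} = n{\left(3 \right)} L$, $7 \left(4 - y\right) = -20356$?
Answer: $-174720$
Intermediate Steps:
$y = 2912$ ($y = 4 - -2908 = 4 + 2908 = 2912$)
$k{\left(L \right)} = 15 L$ ($k{\left(L \right)} = 5 \cdot 3 L = 15 L$)
$k{\left(g{\left(N{\left(-4,-5 \right)} \right)} \right)} y = 15 \left(-4\right) 2912 = \left(-60\right) 2912 = -174720$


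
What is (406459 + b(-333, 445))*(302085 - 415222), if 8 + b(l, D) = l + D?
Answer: -45997318131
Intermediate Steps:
b(l, D) = -8 + D + l (b(l, D) = -8 + (l + D) = -8 + (D + l) = -8 + D + l)
(406459 + b(-333, 445))*(302085 - 415222) = (406459 + (-8 + 445 - 333))*(302085 - 415222) = (406459 + 104)*(-113137) = 406563*(-113137) = -45997318131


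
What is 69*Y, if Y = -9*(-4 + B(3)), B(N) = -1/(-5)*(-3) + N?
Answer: 4968/5 ≈ 993.60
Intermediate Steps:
B(N) = -⅗ + N (B(N) = -1*(-⅕)*(-3) + N = (⅕)*(-3) + N = -⅗ + N)
Y = 72/5 (Y = -9*(-4 + (-⅗ + 3)) = -9*(-4 + 12/5) = -9*(-8/5) = 72/5 ≈ 14.400)
69*Y = 69*(72/5) = 4968/5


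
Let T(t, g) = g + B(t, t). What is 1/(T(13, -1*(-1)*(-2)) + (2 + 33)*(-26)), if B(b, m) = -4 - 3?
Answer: -1/919 ≈ -0.0010881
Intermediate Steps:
B(b, m) = -7
T(t, g) = -7 + g (T(t, g) = g - 7 = -7 + g)
1/(T(13, -1*(-1)*(-2)) + (2 + 33)*(-26)) = 1/((-7 - 1*(-1)*(-2)) + (2 + 33)*(-26)) = 1/((-7 + 1*(-2)) + 35*(-26)) = 1/((-7 - 2) - 910) = 1/(-9 - 910) = 1/(-919) = -1/919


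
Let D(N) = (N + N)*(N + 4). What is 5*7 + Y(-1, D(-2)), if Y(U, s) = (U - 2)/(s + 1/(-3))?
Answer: 884/25 ≈ 35.360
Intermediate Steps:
D(N) = 2*N*(4 + N) (D(N) = (2*N)*(4 + N) = 2*N*(4 + N))
Y(U, s) = (-2 + U)/(-⅓ + s) (Y(U, s) = (-2 + U)/(s + 1*(-⅓)) = (-2 + U)/(s - ⅓) = (-2 + U)/(-⅓ + s))
5*7 + Y(-1, D(-2)) = 5*7 + 3*(-2 - 1)/(-1 + 3*(2*(-2)*(4 - 2))) = 35 + 3*(-3)/(-1 + 3*(2*(-2)*2)) = 35 + 3*(-3)/(-1 + 3*(-8)) = 35 + 3*(-3)/(-1 - 24) = 35 + 3*(-3)/(-25) = 35 + 3*(-1/25)*(-3) = 35 + 9/25 = 884/25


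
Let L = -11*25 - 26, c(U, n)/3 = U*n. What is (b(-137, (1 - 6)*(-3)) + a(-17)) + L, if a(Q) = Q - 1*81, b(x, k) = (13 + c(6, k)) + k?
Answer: -101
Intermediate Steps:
c(U, n) = 3*U*n (c(U, n) = 3*(U*n) = 3*U*n)
b(x, k) = 13 + 19*k (b(x, k) = (13 + 3*6*k) + k = (13 + 18*k) + k = 13 + 19*k)
L = -301 (L = -275 - 26 = -301)
a(Q) = -81 + Q (a(Q) = Q - 81 = -81 + Q)
(b(-137, (1 - 6)*(-3)) + a(-17)) + L = ((13 + 19*((1 - 6)*(-3))) + (-81 - 17)) - 301 = ((13 + 19*(-5*(-3))) - 98) - 301 = ((13 + 19*15) - 98) - 301 = ((13 + 285) - 98) - 301 = (298 - 98) - 301 = 200 - 301 = -101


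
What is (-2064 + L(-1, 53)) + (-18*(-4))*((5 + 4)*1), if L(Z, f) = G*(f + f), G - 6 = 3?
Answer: -462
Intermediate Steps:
G = 9 (G = 6 + 3 = 9)
L(Z, f) = 18*f (L(Z, f) = 9*(f + f) = 9*(2*f) = 18*f)
(-2064 + L(-1, 53)) + (-18*(-4))*((5 + 4)*1) = (-2064 + 18*53) + (-18*(-4))*((5 + 4)*1) = (-2064 + 954) + 72*(9*1) = -1110 + 72*9 = -1110 + 648 = -462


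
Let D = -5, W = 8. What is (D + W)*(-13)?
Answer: -39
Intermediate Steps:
(D + W)*(-13) = (-5 + 8)*(-13) = 3*(-13) = -39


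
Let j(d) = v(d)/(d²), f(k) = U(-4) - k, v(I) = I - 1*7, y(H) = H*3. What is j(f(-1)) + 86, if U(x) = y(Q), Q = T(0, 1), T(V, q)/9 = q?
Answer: 9635/112 ≈ 86.027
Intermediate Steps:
T(V, q) = 9*q
Q = 9 (Q = 9*1 = 9)
y(H) = 3*H
U(x) = 27 (U(x) = 3*9 = 27)
v(I) = -7 + I (v(I) = I - 7 = -7 + I)
f(k) = 27 - k
j(d) = (-7 + d)/d² (j(d) = (-7 + d)/(d²) = (-7 + d)/d²)
j(f(-1)) + 86 = (-7 + (27 - 1*(-1)))/(27 - 1*(-1))² + 86 = (-7 + (27 + 1))/(27 + 1)² + 86 = (-7 + 28)/28² + 86 = (1/784)*21 + 86 = 3/112 + 86 = 9635/112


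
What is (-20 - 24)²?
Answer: 1936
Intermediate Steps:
(-20 - 24)² = (-44)² = 1936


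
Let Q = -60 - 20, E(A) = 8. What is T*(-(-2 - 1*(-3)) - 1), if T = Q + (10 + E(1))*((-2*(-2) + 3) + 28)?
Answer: -1100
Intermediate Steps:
Q = -80
T = 550 (T = -80 + (10 + 8)*((-2*(-2) + 3) + 28) = -80 + 18*((4 + 3) + 28) = -80 + 18*(7 + 28) = -80 + 18*35 = -80 + 630 = 550)
T*(-(-2 - 1*(-3)) - 1) = 550*(-(-2 - 1*(-3)) - 1) = 550*(-(-2 + 3) - 1) = 550*(-1*1 - 1) = 550*(-1 - 1) = 550*(-2) = -1100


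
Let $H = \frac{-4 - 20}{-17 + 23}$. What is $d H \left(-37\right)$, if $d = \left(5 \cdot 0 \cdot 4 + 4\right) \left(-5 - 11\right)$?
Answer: $-9472$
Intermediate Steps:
$d = -64$ ($d = \left(0 \cdot 4 + 4\right) \left(-16\right) = \left(0 + 4\right) \left(-16\right) = 4 \left(-16\right) = -64$)
$H = -4$ ($H = - \frac{24}{6} = \left(-24\right) \frac{1}{6} = -4$)
$d H \left(-37\right) = \left(-64\right) \left(-4\right) \left(-37\right) = 256 \left(-37\right) = -9472$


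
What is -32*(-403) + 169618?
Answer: 182514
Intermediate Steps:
-32*(-403) + 169618 = 12896 + 169618 = 182514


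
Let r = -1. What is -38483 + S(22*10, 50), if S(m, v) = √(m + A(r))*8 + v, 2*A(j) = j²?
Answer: -38433 + 84*√2 ≈ -38314.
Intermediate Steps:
A(j) = j²/2
S(m, v) = v + 8*√(½ + m) (S(m, v) = √(m + (½)*(-1)²)*8 + v = √(m + (½)*1)*8 + v = √(m + ½)*8 + v = √(½ + m)*8 + v = 8*√(½ + m) + v = v + 8*√(½ + m))
-38483 + S(22*10, 50) = -38483 + (50 + 4*√(2 + 4*(22*10))) = -38483 + (50 + 4*√(2 + 4*220)) = -38483 + (50 + 4*√(2 + 880)) = -38483 + (50 + 4*√882) = -38483 + (50 + 4*(21*√2)) = -38483 + (50 + 84*√2) = -38433 + 84*√2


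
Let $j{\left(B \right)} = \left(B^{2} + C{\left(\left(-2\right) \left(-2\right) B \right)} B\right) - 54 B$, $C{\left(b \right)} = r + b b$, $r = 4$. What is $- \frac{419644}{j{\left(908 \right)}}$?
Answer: $- \frac{104911}{2994648014} \approx -3.5033 \cdot 10^{-5}$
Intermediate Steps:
$C{\left(b \right)} = 4 + b^{2}$ ($C{\left(b \right)} = 4 + b b = 4 + b^{2}$)
$j{\left(B \right)} = B^{2} - 54 B + B \left(4 + 16 B^{2}\right)$ ($j{\left(B \right)} = \left(B^{2} + \left(4 + \left(\left(-2\right) \left(-2\right) B\right)^{2}\right) B\right) - 54 B = \left(B^{2} + \left(4 + \left(4 B\right)^{2}\right) B\right) - 54 B = \left(B^{2} + \left(4 + 16 B^{2}\right) B\right) - 54 B = \left(B^{2} + B \left(4 + 16 B^{2}\right)\right) - 54 B = B^{2} - 54 B + B \left(4 + 16 B^{2}\right)$)
$- \frac{419644}{j{\left(908 \right)}} = - \frac{419644}{908 \left(-50 + 908 + 16 \cdot 908^{2}\right)} = - \frac{419644}{908 \left(-50 + 908 + 16 \cdot 824464\right)} = - \frac{419644}{908 \left(-50 + 908 + 13191424\right)} = - \frac{419644}{908 \cdot 13192282} = - \frac{419644}{11978592056} = \left(-419644\right) \frac{1}{11978592056} = - \frac{104911}{2994648014}$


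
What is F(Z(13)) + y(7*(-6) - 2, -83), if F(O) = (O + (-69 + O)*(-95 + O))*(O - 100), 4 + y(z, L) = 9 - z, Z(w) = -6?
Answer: -802265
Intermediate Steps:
y(z, L) = 5 - z (y(z, L) = -4 + (9 - z) = 5 - z)
F(O) = (-100 + O)*(O + (-95 + O)*(-69 + O)) (F(O) = (O + (-95 + O)*(-69 + O))*(-100 + O) = (-100 + O)*(O + (-95 + O)*(-69 + O)))
F(Z(13)) + y(7*(-6) - 2, -83) = (-655500 + (-6)³ - 263*(-6)² + 22855*(-6)) + (5 - (7*(-6) - 2)) = (-655500 - 216 - 263*36 - 137130) + (5 - (-42 - 2)) = (-655500 - 216 - 9468 - 137130) + (5 - 1*(-44)) = -802314 + (5 + 44) = -802314 + 49 = -802265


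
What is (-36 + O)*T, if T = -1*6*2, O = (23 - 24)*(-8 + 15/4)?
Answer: 381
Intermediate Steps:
O = 17/4 (O = -(-8 + 15*(1/4)) = -(-8 + 15/4) = -1*(-17/4) = 17/4 ≈ 4.2500)
T = -12 (T = -6*2 = -12)
(-36 + O)*T = (-36 + 17/4)*(-12) = -127/4*(-12) = 381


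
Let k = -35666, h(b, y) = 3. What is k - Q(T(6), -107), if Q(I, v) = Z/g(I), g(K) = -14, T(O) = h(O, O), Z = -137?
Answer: -499461/14 ≈ -35676.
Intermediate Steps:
T(O) = 3
Q(I, v) = 137/14 (Q(I, v) = -137/(-14) = -137*(-1/14) = 137/14)
k - Q(T(6), -107) = -35666 - 1*137/14 = -35666 - 137/14 = -499461/14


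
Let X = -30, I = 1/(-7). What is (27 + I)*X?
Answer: -5640/7 ≈ -805.71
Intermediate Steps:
I = -⅐ ≈ -0.14286
(27 + I)*X = (27 - ⅐)*(-30) = (188/7)*(-30) = -5640/7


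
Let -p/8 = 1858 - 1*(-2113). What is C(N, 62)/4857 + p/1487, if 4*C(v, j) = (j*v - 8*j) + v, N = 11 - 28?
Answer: -619518833/28889436 ≈ -21.444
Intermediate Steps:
N = -17
p = -31768 (p = -8*(1858 - 1*(-2113)) = -8*(1858 + 2113) = -8*3971 = -31768)
C(v, j) = -2*j + v/4 + j*v/4 (C(v, j) = ((j*v - 8*j) + v)/4 = ((-8*j + j*v) + v)/4 = (v - 8*j + j*v)/4 = -2*j + v/4 + j*v/4)
C(N, 62)/4857 + p/1487 = (-2*62 + (¼)*(-17) + (¼)*62*(-17))/4857 - 31768/1487 = (-124 - 17/4 - 527/2)*(1/4857) - 31768*1/1487 = -1567/4*1/4857 - 31768/1487 = -1567/19428 - 31768/1487 = -619518833/28889436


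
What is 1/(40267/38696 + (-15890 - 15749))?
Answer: -38696/1224262477 ≈ -3.1608e-5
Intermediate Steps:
1/(40267/38696 + (-15890 - 15749)) = 1/(40267*(1/38696) - 31639) = 1/(40267/38696 - 31639) = 1/(-1224262477/38696) = -38696/1224262477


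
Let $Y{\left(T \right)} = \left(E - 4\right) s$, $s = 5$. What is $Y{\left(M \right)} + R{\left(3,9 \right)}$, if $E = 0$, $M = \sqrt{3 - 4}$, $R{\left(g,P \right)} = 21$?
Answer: $1$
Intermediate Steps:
$M = i$ ($M = \sqrt{-1} = i \approx 1.0 i$)
$Y{\left(T \right)} = -20$ ($Y{\left(T \right)} = \left(0 - 4\right) 5 = \left(-4\right) 5 = -20$)
$Y{\left(M \right)} + R{\left(3,9 \right)} = -20 + 21 = 1$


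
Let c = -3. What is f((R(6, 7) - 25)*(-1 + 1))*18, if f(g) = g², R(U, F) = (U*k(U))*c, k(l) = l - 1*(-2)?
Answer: 0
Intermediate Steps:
k(l) = 2 + l (k(l) = l + 2 = 2 + l)
R(U, F) = -3*U*(2 + U) (R(U, F) = (U*(2 + U))*(-3) = -3*U*(2 + U))
f((R(6, 7) - 25)*(-1 + 1))*18 = ((-3*6*(2 + 6) - 25)*(-1 + 1))²*18 = ((-3*6*8 - 25)*0)²*18 = ((-144 - 25)*0)²*18 = (-169*0)²*18 = 0²*18 = 0*18 = 0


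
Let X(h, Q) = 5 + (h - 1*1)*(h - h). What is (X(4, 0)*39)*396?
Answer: 77220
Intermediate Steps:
X(h, Q) = 5 (X(h, Q) = 5 + (h - 1)*0 = 5 + (-1 + h)*0 = 5 + 0 = 5)
(X(4, 0)*39)*396 = (5*39)*396 = 195*396 = 77220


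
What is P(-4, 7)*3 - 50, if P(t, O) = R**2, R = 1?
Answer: -47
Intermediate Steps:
P(t, O) = 1 (P(t, O) = 1**2 = 1)
P(-4, 7)*3 - 50 = 1*3 - 50 = 3 - 50 = -47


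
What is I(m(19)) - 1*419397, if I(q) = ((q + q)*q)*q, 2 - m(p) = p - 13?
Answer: -419525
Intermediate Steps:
m(p) = 15 - p (m(p) = 2 - (p - 13) = 2 - (-13 + p) = 2 + (13 - p) = 15 - p)
I(q) = 2*q³ (I(q) = ((2*q)*q)*q = (2*q²)*q = 2*q³)
I(m(19)) - 1*419397 = 2*(15 - 1*19)³ - 1*419397 = 2*(15 - 19)³ - 419397 = 2*(-4)³ - 419397 = 2*(-64) - 419397 = -128 - 419397 = -419525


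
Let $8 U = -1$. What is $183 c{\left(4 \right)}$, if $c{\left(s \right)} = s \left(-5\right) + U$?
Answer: $- \frac{29463}{8} \approx -3682.9$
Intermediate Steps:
$U = - \frac{1}{8}$ ($U = \frac{1}{8} \left(-1\right) = - \frac{1}{8} \approx -0.125$)
$c{\left(s \right)} = - \frac{1}{8} - 5 s$ ($c{\left(s \right)} = s \left(-5\right) - \frac{1}{8} = - 5 s - \frac{1}{8} = - \frac{1}{8} - 5 s$)
$183 c{\left(4 \right)} = 183 \left(- \frac{1}{8} - 20\right) = 183 \left(- \frac{161}{8}\right) = - \frac{29463}{8}$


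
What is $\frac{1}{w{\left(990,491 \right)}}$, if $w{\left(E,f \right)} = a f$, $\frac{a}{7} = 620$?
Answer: $\frac{1}{2130940} \approx 4.6928 \cdot 10^{-7}$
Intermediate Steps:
$a = 4340$ ($a = 7 \cdot 620 = 4340$)
$w{\left(E,f \right)} = 4340 f$
$\frac{1}{w{\left(990,491 \right)}} = \frac{1}{4340 \cdot 491} = \frac{1}{2130940}$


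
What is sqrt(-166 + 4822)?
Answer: 4*sqrt(291) ≈ 68.235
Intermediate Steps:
sqrt(-166 + 4822) = sqrt(4656) = 4*sqrt(291)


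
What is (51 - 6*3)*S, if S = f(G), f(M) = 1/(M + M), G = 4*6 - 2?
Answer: 3/4 ≈ 0.75000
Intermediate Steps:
G = 22 (G = 24 - 2 = 22)
f(M) = 1/(2*M)
S = 1/44 (S = (1/2)/22 = (1/2)*(1/22) = 1/44 ≈ 0.022727)
(51 - 6*3)*S = (51 - 6*3)*(1/44) = (51 - 18)*(1/44) = 33*(1/44) = 3/4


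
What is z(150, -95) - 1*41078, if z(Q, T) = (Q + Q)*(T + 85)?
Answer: -44078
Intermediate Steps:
z(Q, T) = 2*Q*(85 + T) (z(Q, T) = (2*Q)*(85 + T) = 2*Q*(85 + T))
z(150, -95) - 1*41078 = 2*150*(85 - 95) - 1*41078 = 2*150*(-10) - 41078 = -3000 - 41078 = -44078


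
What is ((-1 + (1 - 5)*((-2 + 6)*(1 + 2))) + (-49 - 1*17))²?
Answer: 13225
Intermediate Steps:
((-1 + (1 - 5)*((-2 + 6)*(1 + 2))) + (-49 - 1*17))² = ((-1 - 16*3) + (-49 - 17))² = ((-1 - 4*12) - 66)² = ((-1 - 48) - 66)² = (-49 - 66)² = (-115)² = 13225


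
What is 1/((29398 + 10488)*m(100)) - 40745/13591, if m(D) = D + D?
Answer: -325031000409/108418125200 ≈ -2.9979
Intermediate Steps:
m(D) = 2*D
1/((29398 + 10488)*m(100)) - 40745/13591 = 1/((29398 + 10488)*((2*100))) - 40745/13591 = 1/(39886*200) - 40745*1/13591 = (1/39886)*(1/200) - 40745/13591 = 1/7977200 - 40745/13591 = -325031000409/108418125200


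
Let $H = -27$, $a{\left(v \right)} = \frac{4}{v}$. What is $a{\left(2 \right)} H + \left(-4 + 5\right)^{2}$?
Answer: $-53$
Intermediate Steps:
$a{\left(2 \right)} H + \left(-4 + 5\right)^{2} = \frac{4}{2} \left(-27\right) + \left(-4 + 5\right)^{2} = 4 \cdot \frac{1}{2} \left(-27\right) + 1^{2} = 2 \left(-27\right) + 1 = -54 + 1 = -53$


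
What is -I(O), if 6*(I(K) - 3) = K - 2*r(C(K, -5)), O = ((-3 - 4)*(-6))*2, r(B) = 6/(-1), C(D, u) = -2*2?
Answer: -19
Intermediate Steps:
C(D, u) = -4
r(B) = -6 (r(B) = 6*(-1) = -6)
O = 84 (O = -7*(-6)*2 = 42*2 = 84)
I(K) = 5 + K/6 (I(K) = 3 + (K - 2*(-6))/6 = 3 + (K + 12)/6 = 3 + (12 + K)/6 = 3 + (2 + K/6) = 5 + K/6)
-I(O) = -(5 + (⅙)*84) = -(5 + 14) = -1*19 = -19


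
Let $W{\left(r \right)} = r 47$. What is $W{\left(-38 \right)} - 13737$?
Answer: $-15523$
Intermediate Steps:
$W{\left(r \right)} = 47 r$
$W{\left(-38 \right)} - 13737 = 47 \left(-38\right) - 13737 = -1786 - 13737 = -15523$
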